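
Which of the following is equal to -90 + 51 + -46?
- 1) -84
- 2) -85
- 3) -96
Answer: 2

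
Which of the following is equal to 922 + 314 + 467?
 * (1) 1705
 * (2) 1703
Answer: 2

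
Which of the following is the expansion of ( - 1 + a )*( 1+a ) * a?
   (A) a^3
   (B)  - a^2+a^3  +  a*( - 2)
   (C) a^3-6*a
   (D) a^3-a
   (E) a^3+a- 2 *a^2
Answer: D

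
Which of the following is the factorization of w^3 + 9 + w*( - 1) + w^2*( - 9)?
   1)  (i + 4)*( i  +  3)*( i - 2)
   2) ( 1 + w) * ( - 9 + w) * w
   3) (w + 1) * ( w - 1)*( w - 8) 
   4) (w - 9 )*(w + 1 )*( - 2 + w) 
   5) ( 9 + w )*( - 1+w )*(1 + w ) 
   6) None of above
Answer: 6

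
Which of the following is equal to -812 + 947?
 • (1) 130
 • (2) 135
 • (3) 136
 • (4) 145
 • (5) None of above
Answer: 2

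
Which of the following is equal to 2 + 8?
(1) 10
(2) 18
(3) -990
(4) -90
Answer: 1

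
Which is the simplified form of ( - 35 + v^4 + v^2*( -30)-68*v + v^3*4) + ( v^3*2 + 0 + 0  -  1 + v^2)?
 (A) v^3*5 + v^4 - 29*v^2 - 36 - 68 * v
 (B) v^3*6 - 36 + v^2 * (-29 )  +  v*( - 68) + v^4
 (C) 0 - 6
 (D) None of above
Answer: B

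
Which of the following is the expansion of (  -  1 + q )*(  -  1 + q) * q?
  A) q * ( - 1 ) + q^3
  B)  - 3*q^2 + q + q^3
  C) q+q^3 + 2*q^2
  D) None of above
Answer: D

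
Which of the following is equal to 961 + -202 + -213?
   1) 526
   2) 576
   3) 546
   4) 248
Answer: 3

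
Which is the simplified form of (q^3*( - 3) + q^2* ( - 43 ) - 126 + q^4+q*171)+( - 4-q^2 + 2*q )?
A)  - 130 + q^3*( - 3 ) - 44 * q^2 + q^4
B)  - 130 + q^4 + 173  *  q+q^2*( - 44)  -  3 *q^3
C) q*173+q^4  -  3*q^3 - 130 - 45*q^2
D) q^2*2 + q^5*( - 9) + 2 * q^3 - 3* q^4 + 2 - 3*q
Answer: B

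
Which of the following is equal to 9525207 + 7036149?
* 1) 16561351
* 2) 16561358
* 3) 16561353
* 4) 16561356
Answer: 4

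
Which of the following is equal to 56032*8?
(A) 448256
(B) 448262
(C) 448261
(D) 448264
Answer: A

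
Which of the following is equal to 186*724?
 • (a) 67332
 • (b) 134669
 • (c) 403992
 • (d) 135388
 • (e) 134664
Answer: e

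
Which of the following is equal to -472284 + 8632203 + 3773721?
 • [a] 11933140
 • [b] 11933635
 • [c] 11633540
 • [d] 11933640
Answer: d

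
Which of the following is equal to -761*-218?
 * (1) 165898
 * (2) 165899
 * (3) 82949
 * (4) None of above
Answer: 1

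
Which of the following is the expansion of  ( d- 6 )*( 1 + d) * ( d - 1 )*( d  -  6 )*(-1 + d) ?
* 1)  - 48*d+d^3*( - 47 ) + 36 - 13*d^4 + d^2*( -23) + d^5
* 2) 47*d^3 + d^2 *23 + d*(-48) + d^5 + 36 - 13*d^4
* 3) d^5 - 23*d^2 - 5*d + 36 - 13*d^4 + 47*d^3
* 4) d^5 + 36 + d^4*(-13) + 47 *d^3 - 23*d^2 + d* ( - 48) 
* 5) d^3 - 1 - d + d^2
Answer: 4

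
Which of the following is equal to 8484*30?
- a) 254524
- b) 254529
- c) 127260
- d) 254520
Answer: d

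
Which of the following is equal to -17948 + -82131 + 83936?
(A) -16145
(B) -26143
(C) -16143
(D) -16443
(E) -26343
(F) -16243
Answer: C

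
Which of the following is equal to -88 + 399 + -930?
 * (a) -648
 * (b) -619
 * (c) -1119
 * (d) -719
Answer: b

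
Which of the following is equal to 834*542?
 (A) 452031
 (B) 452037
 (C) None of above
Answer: C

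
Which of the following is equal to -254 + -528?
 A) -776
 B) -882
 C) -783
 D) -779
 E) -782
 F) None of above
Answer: E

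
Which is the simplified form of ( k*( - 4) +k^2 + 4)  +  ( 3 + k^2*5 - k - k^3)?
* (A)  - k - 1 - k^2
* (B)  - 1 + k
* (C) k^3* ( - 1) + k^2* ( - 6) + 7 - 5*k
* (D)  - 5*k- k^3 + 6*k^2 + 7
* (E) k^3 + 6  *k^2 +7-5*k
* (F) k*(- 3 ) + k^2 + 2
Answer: D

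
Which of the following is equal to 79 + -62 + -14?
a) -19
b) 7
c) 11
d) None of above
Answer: d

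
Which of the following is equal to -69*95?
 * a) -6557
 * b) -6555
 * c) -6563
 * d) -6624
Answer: b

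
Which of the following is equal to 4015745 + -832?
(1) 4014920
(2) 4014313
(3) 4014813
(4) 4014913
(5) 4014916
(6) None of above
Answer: 4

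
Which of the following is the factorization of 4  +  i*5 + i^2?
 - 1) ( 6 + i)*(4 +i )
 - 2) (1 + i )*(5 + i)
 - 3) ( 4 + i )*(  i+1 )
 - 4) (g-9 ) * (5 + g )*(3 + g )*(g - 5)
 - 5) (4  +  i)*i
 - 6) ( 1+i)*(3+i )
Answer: 3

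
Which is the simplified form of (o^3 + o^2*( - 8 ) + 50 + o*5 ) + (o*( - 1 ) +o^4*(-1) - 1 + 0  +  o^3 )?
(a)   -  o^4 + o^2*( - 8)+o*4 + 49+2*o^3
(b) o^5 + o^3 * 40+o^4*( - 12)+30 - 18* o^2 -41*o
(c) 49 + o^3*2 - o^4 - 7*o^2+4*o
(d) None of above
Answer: a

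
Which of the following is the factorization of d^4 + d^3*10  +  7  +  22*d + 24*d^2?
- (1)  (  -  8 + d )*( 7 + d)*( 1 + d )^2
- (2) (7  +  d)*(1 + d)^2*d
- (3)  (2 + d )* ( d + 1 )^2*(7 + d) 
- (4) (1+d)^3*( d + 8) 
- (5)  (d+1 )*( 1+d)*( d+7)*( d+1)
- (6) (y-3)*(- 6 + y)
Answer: 5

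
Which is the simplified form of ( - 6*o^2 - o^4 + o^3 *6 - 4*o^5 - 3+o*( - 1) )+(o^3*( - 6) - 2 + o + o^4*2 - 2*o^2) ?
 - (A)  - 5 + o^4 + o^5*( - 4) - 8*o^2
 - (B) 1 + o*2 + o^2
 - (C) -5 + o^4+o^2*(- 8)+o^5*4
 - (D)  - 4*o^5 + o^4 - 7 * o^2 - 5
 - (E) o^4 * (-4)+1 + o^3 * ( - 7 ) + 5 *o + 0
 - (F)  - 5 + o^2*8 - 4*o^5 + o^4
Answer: A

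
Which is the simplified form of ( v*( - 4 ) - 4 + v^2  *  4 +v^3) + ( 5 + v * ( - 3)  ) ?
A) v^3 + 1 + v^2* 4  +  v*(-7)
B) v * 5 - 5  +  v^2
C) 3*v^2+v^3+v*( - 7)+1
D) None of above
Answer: A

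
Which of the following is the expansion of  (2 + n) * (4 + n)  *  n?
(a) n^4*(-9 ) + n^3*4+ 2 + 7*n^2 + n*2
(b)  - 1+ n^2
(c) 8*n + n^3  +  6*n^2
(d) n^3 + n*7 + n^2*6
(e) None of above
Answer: c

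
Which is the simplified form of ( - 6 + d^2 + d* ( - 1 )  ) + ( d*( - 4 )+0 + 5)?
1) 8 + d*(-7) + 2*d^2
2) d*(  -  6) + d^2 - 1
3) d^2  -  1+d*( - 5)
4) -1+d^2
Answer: 3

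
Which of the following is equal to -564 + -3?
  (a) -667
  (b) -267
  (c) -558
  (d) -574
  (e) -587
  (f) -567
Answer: f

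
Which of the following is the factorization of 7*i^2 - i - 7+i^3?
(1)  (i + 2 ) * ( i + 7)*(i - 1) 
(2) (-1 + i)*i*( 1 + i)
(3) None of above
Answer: 3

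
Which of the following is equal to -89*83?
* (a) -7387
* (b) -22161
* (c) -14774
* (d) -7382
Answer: a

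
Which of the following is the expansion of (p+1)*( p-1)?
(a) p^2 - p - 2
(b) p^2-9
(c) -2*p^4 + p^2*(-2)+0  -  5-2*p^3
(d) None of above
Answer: d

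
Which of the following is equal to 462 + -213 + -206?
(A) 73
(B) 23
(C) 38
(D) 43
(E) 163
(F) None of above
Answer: D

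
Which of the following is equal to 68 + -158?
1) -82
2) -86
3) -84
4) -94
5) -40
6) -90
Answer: 6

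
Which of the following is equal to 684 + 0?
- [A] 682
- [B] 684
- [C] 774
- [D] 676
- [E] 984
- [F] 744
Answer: B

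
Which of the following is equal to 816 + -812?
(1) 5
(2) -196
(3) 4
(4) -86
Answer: 3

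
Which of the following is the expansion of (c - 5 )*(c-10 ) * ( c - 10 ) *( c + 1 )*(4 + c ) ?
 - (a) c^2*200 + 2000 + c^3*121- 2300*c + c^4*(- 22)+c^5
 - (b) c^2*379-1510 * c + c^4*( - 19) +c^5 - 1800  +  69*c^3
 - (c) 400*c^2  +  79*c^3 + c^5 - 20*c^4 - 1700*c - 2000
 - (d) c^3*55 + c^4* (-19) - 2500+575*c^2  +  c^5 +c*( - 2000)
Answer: c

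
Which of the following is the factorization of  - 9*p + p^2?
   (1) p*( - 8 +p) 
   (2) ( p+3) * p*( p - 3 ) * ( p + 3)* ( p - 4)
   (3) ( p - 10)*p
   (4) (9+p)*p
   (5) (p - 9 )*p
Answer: 5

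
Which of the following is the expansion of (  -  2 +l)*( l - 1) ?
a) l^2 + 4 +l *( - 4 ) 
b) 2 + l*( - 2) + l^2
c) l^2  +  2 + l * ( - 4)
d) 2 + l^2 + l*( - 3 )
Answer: d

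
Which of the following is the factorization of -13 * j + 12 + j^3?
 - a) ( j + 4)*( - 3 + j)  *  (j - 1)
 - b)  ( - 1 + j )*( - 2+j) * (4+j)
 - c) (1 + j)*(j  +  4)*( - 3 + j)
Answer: a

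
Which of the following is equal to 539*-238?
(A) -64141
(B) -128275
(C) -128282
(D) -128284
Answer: C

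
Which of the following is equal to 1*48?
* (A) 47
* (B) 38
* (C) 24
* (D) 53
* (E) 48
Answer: E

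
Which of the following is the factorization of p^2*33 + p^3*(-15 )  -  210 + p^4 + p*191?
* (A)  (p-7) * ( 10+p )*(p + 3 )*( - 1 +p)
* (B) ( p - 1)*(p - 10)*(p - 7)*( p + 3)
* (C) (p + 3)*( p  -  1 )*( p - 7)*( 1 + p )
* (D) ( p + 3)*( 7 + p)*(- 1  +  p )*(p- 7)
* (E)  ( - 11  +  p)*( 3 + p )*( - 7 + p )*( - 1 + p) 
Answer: B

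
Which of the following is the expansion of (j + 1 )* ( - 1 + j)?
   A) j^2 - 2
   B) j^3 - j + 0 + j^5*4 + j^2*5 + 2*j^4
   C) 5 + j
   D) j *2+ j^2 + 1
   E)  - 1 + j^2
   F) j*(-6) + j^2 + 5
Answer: E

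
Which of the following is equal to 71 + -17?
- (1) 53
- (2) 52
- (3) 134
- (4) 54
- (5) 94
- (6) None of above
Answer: 4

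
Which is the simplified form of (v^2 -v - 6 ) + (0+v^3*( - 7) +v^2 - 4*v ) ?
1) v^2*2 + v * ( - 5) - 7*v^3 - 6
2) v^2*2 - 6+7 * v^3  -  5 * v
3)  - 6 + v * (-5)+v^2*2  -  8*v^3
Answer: 1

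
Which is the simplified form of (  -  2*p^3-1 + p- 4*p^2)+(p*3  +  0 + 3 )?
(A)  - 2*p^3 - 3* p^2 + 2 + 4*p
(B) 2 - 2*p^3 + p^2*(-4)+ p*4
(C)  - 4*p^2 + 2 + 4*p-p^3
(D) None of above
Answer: B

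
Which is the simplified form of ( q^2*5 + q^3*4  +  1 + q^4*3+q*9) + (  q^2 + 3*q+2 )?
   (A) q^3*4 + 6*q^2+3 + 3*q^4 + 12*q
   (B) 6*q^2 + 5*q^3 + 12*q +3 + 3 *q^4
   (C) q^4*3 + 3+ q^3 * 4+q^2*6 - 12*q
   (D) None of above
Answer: A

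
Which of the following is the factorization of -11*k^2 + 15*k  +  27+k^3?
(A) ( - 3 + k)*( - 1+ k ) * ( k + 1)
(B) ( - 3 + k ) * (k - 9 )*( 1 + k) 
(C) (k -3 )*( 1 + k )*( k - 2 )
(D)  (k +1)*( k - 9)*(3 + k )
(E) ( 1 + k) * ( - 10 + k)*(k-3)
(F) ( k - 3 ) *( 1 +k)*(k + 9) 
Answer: B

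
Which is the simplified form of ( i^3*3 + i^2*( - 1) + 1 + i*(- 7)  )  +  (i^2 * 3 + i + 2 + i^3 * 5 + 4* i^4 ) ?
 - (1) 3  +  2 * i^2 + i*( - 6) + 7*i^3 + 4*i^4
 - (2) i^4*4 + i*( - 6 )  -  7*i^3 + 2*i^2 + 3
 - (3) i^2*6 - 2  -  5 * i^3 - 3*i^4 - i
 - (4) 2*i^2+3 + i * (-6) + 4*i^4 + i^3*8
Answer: 4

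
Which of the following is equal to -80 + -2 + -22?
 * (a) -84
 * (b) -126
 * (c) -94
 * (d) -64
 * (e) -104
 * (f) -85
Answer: e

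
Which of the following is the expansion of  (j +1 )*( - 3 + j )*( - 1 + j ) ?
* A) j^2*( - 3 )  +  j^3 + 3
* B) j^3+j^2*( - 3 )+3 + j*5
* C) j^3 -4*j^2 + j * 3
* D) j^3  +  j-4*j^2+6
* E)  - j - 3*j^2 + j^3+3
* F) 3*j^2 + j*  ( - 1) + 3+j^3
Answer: E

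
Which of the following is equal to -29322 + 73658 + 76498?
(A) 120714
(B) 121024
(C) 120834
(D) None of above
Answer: C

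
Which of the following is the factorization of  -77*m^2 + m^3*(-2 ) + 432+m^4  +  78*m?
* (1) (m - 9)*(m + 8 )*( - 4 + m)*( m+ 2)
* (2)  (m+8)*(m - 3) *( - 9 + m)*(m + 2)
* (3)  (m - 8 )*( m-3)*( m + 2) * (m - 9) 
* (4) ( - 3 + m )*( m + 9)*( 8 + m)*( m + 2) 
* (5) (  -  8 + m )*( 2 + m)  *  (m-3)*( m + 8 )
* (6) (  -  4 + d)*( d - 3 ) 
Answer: 2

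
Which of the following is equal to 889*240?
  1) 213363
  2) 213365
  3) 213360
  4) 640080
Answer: 3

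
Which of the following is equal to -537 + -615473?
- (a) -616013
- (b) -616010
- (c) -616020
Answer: b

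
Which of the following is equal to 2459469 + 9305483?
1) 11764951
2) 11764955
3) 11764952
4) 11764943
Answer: 3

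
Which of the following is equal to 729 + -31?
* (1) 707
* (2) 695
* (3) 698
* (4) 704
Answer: 3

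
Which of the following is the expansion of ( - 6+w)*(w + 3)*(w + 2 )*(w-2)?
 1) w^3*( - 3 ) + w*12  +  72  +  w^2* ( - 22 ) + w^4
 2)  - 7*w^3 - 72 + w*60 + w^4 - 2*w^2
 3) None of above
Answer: 1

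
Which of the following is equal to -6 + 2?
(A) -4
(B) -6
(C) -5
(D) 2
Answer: A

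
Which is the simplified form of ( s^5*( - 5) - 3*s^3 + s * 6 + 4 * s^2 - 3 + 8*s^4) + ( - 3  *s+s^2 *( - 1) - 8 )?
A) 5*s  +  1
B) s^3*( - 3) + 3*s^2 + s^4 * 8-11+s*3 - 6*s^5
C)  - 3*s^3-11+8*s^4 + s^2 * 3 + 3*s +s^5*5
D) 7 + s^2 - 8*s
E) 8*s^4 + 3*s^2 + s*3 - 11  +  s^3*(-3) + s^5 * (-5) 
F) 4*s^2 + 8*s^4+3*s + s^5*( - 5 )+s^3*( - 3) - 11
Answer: E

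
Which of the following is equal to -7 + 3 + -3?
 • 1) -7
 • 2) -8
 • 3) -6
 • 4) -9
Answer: 1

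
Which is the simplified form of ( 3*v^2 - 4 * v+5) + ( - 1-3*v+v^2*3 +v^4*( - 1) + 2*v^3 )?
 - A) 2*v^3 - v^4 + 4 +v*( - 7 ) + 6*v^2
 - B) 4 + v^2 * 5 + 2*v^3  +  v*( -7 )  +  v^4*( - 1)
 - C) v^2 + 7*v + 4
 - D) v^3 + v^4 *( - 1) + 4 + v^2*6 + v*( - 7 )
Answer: A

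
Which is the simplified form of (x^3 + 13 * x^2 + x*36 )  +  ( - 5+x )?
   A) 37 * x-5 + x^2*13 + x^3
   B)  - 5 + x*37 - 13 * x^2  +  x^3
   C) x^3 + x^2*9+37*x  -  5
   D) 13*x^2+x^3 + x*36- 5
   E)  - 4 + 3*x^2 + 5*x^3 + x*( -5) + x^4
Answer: A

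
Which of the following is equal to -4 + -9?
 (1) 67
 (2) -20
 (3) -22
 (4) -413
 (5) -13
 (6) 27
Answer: 5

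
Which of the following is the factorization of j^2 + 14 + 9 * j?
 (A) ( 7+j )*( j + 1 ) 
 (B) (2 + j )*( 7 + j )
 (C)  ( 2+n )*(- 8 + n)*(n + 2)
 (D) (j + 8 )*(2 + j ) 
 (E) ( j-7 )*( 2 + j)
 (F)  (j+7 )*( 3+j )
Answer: B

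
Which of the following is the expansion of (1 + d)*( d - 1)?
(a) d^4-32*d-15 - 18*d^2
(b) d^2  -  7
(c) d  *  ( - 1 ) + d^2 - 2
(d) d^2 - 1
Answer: d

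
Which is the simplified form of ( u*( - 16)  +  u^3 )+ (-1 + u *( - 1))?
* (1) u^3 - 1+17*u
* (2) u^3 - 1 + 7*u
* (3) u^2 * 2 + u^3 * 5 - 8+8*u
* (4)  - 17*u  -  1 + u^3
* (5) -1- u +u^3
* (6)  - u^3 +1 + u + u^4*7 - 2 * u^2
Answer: 4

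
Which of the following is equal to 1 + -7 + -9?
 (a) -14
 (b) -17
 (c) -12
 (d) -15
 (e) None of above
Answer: d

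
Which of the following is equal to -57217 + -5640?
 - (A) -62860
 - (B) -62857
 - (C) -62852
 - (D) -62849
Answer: B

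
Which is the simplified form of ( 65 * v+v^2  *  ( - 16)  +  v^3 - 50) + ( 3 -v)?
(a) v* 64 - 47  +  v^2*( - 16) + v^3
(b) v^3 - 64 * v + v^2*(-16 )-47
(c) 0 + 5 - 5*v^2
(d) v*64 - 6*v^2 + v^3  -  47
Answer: a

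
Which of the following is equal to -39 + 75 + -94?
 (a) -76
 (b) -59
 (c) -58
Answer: c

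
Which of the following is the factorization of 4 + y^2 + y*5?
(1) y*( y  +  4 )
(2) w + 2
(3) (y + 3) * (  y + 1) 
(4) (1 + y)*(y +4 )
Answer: 4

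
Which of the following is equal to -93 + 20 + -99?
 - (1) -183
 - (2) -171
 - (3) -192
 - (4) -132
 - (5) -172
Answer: 5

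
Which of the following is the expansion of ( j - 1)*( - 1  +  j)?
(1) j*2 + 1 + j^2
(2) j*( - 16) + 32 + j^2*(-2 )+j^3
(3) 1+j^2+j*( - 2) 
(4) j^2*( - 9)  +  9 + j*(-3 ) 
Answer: 3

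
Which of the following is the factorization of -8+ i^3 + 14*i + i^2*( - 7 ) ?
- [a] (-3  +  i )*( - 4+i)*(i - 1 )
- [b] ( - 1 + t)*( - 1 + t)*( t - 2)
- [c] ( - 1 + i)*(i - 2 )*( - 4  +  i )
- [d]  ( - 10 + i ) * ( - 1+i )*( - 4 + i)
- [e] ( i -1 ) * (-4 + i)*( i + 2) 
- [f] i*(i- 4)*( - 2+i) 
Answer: c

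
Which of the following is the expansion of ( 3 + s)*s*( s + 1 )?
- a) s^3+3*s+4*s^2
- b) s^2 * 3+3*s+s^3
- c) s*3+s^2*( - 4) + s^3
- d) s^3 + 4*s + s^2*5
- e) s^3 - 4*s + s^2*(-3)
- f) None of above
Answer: a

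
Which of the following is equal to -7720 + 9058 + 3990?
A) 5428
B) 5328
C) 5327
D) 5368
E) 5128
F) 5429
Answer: B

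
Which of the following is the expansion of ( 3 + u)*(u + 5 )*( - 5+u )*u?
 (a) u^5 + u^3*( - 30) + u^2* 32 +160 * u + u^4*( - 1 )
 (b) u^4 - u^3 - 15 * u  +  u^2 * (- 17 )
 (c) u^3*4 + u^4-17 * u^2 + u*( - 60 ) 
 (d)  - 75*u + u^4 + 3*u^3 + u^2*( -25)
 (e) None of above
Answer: d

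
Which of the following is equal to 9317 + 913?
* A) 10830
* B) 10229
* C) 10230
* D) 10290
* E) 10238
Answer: C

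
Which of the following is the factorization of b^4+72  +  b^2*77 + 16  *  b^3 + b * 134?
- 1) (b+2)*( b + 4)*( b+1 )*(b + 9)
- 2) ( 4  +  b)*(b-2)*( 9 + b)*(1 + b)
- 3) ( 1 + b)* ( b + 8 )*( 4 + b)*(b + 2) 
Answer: 1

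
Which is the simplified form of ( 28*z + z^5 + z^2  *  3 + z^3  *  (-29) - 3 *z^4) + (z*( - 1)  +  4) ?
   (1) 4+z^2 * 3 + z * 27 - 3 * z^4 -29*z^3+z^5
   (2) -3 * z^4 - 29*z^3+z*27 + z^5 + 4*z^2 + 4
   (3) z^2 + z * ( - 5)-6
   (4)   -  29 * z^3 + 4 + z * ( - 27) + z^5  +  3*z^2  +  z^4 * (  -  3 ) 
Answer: 1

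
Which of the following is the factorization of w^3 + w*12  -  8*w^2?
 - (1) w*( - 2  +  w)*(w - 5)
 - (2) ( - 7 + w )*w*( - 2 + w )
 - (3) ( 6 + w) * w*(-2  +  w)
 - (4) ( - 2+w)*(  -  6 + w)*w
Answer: 4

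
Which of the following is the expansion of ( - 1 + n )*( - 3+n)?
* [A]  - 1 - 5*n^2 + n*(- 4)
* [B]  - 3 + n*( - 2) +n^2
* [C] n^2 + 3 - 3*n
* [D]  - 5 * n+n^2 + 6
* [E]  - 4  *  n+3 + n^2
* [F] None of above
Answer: E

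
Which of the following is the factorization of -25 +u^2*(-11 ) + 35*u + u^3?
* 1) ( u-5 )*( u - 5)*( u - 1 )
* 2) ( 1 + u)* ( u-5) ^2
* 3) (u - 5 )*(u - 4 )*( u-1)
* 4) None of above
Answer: 1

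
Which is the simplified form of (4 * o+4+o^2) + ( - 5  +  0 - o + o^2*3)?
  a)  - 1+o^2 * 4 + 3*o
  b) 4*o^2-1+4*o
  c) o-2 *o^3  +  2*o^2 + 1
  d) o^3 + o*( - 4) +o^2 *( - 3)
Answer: a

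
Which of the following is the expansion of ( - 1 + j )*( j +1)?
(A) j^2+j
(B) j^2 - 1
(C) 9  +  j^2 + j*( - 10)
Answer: B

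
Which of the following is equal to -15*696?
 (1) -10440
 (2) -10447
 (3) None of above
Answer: 1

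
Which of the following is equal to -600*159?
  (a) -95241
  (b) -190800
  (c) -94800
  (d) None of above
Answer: d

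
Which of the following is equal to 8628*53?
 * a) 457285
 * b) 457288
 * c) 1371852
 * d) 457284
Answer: d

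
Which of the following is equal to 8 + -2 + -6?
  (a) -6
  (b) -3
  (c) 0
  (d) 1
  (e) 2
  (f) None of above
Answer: c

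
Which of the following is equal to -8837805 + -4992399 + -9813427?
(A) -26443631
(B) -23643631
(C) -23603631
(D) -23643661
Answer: B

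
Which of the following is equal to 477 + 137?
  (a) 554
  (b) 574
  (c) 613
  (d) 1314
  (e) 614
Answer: e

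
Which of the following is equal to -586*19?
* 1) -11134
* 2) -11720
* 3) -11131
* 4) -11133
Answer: 1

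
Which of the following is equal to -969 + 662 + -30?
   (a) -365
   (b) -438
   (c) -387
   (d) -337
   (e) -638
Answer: d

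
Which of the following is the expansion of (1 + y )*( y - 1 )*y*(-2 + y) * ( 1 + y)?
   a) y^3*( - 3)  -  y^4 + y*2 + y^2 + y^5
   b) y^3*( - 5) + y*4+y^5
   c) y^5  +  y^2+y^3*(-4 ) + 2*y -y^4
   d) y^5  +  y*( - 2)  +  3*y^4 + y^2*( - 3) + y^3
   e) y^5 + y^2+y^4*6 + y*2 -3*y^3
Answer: a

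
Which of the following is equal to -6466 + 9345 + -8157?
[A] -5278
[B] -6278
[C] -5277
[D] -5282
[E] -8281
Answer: A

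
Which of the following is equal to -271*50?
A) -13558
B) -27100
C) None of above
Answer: C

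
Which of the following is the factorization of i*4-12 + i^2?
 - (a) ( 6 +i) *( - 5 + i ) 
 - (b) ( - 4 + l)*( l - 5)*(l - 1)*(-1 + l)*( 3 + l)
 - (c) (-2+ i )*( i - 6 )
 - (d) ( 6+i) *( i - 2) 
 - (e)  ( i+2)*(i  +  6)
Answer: d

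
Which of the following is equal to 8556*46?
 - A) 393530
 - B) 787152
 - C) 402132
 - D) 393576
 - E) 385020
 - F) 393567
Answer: D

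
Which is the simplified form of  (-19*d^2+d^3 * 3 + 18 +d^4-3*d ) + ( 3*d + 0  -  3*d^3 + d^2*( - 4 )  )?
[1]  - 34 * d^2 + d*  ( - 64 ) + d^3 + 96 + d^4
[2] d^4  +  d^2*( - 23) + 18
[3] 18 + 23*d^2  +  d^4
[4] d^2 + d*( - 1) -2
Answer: 2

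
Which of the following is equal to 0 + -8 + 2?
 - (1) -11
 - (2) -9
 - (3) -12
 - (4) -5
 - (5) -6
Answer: 5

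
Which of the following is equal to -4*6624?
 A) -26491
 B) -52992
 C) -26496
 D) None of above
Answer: C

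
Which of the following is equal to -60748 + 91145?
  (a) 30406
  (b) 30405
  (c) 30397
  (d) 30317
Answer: c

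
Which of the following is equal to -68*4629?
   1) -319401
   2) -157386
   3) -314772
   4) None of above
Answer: 3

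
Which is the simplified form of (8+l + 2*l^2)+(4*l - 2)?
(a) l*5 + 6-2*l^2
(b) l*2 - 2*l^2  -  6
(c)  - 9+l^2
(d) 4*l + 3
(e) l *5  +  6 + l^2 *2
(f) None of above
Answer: e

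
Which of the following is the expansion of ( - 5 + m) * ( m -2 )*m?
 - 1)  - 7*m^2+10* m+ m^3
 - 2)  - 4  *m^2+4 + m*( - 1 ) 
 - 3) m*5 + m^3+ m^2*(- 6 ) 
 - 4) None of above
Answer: 1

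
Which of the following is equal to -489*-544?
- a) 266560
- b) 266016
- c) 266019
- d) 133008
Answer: b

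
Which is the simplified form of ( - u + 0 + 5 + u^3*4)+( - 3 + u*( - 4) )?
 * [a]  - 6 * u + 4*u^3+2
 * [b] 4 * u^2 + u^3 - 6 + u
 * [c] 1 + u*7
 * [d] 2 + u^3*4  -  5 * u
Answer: d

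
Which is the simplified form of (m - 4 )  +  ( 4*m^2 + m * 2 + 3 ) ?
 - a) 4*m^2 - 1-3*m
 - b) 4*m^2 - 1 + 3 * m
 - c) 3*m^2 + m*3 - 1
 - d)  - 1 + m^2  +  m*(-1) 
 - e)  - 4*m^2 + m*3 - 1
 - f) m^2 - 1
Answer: b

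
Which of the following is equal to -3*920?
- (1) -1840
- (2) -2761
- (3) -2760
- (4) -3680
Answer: 3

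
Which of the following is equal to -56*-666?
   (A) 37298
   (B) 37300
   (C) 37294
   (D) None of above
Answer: D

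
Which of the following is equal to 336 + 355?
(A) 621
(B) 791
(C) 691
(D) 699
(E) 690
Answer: C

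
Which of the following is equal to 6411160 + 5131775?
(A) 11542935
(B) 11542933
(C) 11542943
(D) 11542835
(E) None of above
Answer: A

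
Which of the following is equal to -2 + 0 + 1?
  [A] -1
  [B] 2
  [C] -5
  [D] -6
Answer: A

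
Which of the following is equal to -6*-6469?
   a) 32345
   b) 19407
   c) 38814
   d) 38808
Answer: c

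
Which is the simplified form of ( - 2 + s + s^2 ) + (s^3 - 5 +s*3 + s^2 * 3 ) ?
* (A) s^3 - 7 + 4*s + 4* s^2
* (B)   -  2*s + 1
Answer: A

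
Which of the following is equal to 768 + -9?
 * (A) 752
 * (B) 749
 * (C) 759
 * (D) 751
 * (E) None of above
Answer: C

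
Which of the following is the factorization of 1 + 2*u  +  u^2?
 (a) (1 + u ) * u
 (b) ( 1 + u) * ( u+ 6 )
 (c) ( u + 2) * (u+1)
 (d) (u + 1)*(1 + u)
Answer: d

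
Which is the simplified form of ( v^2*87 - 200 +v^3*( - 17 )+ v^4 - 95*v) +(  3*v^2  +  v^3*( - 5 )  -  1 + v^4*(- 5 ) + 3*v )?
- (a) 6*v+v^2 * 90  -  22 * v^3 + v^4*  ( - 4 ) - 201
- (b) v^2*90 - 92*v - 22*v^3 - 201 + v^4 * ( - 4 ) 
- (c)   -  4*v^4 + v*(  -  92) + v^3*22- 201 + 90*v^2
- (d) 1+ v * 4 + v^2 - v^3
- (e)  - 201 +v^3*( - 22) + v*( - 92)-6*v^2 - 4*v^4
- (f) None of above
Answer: b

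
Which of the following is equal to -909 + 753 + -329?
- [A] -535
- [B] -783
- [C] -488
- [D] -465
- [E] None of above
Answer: E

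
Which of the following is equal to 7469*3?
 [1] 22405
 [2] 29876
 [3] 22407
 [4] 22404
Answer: 3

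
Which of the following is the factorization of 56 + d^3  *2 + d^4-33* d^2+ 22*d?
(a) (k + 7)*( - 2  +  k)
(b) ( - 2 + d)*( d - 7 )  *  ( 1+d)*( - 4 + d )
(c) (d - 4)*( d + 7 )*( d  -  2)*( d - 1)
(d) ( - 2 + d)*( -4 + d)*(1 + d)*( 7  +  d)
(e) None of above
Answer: d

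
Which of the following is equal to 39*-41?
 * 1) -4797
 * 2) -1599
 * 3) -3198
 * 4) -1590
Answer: 2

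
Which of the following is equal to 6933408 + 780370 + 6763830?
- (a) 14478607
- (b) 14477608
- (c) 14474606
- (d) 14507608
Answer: b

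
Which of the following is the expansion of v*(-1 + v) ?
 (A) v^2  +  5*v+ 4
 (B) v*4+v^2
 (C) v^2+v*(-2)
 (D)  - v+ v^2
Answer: D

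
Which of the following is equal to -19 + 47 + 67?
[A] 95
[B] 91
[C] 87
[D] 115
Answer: A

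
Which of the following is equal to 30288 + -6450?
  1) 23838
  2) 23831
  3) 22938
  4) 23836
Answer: 1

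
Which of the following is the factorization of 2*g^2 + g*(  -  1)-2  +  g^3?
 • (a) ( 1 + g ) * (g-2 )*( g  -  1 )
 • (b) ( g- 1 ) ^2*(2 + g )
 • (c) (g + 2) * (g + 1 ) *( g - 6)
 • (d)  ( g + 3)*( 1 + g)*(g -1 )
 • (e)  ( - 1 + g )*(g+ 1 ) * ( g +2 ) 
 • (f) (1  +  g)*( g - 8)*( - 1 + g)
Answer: e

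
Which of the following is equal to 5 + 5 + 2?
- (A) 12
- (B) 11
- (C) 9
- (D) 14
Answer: A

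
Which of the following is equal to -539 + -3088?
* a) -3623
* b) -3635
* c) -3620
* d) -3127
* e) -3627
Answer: e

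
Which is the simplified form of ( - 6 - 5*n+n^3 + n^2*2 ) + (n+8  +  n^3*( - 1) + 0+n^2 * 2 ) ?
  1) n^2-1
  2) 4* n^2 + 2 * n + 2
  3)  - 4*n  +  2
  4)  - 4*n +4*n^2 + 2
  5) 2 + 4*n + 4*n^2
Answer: 4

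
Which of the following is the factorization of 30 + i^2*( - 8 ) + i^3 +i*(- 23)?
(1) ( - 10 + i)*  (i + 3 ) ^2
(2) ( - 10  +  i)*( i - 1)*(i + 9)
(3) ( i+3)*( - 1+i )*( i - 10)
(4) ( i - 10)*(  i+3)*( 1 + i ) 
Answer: 3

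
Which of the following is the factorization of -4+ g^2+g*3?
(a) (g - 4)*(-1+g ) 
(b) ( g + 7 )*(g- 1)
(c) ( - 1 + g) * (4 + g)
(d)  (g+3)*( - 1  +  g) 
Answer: c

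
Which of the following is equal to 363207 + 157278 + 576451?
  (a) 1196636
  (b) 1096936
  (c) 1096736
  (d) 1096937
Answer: b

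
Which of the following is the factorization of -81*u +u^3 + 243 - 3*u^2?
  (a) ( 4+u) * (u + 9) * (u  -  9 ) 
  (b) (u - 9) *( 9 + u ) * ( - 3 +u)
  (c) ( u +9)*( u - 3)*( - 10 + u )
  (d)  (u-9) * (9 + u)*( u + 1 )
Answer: b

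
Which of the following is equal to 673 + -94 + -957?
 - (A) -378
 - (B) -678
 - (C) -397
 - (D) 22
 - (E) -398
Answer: A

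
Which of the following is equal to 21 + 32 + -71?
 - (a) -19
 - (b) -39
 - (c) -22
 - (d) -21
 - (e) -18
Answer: e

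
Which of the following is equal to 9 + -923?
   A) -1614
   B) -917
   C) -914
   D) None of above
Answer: C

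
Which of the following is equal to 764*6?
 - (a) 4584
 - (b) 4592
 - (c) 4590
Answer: a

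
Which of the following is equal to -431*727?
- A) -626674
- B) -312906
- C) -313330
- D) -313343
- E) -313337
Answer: E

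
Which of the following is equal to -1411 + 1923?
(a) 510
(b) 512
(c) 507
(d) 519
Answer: b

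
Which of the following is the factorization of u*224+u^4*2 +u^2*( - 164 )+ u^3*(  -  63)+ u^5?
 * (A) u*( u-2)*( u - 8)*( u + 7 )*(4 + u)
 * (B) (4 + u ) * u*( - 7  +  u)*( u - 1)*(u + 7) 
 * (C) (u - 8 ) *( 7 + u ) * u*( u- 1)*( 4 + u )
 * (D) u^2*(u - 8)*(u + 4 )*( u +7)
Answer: C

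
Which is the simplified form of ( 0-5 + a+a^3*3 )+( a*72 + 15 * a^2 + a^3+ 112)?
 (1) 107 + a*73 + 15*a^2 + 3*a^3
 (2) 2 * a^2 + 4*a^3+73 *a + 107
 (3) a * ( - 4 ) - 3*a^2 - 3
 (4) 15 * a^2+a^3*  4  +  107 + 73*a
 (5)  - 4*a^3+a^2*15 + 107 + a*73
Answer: 4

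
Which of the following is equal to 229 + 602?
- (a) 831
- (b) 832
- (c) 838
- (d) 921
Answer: a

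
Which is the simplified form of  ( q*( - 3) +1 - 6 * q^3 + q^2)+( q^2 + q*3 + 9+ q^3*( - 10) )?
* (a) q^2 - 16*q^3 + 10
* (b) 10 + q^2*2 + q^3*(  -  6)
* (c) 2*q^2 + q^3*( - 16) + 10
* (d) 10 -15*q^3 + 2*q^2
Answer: c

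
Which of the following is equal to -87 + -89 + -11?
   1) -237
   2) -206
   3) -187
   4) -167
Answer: 3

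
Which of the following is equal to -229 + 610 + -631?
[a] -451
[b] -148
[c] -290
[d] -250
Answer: d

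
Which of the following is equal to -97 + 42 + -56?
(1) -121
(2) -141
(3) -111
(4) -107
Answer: 3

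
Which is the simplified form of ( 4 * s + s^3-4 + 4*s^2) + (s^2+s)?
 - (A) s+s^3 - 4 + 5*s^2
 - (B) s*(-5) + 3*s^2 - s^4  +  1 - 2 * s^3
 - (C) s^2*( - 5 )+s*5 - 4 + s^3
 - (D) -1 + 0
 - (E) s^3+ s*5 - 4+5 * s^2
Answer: E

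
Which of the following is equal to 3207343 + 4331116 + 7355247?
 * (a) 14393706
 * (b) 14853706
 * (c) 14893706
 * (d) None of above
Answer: c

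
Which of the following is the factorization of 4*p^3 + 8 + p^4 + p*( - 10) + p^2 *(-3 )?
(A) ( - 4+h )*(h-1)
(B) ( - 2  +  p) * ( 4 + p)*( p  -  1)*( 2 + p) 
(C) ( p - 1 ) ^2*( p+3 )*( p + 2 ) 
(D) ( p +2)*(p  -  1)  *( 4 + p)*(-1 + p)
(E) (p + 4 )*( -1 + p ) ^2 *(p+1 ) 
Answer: D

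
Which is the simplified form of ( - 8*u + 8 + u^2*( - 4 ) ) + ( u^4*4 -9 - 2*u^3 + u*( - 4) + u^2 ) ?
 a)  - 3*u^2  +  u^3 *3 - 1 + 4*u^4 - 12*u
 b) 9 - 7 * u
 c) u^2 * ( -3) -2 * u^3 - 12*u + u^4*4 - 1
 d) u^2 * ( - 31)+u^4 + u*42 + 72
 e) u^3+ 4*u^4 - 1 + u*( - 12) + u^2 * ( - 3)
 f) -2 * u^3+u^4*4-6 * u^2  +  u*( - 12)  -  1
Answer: c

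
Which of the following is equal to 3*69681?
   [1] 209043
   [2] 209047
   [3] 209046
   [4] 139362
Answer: 1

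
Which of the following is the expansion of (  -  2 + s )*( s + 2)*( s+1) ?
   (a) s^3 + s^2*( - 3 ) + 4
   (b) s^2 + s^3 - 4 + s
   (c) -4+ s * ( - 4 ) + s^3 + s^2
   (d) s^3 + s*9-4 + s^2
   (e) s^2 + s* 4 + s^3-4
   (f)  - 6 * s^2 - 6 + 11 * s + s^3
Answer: c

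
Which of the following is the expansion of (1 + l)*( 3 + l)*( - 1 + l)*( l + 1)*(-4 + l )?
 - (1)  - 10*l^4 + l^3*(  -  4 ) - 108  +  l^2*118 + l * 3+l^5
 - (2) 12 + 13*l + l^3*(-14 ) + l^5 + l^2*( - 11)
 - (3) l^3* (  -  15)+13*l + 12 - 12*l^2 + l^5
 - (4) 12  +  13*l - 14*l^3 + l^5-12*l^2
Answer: 4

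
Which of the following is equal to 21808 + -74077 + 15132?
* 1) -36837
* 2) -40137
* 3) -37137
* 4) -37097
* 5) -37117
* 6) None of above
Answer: 3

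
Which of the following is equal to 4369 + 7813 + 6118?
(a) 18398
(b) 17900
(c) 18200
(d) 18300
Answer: d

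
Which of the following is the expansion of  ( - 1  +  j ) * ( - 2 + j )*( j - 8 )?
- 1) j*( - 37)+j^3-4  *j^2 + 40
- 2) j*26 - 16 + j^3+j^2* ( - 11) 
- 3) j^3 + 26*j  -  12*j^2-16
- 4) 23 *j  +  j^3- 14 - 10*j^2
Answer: 2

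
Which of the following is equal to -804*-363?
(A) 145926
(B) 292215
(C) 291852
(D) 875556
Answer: C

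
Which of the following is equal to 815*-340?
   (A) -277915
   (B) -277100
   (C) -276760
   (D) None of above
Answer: B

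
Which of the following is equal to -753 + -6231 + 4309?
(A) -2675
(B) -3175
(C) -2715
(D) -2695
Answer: A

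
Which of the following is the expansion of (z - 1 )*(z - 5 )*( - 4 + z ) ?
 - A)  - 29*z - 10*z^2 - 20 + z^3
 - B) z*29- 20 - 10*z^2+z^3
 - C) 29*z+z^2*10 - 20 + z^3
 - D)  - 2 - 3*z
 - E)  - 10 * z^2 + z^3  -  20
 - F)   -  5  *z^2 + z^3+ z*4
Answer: B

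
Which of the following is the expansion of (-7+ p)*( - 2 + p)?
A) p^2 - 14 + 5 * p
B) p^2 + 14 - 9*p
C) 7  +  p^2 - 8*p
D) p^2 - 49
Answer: B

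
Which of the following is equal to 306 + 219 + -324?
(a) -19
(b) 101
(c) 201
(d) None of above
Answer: c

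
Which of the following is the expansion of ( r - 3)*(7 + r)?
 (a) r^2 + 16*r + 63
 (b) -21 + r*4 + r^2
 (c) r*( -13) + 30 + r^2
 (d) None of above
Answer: b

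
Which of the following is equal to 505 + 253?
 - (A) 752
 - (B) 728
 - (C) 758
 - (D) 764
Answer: C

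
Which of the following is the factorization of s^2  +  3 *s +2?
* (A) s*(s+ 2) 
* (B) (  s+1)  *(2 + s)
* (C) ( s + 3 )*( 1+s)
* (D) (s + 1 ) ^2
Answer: B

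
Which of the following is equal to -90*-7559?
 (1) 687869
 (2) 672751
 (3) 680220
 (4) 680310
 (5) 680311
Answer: 4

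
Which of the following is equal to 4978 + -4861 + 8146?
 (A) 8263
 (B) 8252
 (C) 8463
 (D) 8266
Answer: A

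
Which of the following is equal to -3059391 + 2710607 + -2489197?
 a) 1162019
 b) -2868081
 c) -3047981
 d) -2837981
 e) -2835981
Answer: d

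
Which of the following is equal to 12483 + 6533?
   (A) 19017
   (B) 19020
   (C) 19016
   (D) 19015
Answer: C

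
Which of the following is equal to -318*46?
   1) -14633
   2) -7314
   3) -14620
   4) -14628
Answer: 4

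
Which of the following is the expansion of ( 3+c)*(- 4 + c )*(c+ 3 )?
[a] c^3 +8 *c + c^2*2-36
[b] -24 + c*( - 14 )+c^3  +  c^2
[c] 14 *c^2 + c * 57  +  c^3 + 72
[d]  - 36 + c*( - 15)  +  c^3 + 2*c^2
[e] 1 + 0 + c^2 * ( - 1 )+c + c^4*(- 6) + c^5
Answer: d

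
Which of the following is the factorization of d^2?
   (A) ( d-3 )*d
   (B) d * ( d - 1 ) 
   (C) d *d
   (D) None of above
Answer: C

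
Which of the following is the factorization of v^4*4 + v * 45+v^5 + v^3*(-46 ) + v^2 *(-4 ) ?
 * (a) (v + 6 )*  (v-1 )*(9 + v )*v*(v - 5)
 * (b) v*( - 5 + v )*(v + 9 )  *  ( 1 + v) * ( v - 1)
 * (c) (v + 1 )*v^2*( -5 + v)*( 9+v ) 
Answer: b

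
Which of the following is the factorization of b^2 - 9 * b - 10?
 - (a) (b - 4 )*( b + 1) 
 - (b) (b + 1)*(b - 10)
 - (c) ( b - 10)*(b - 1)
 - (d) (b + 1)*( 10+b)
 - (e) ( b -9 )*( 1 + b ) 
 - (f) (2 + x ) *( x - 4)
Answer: b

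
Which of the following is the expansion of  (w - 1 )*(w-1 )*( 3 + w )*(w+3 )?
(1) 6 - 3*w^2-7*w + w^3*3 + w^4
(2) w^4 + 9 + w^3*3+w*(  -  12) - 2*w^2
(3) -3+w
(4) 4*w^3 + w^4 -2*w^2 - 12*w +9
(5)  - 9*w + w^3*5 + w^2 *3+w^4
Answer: 4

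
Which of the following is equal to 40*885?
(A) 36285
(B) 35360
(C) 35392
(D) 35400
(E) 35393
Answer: D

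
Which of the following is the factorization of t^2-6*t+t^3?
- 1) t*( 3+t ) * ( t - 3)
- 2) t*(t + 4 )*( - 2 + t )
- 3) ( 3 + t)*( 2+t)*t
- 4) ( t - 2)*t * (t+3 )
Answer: 4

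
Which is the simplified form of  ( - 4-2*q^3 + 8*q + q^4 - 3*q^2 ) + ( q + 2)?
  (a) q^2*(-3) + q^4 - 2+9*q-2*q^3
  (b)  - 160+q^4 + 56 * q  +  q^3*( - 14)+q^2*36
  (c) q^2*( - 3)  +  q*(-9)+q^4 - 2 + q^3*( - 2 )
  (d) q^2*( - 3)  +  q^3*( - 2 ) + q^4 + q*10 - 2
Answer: a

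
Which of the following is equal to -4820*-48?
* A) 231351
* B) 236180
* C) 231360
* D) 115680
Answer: C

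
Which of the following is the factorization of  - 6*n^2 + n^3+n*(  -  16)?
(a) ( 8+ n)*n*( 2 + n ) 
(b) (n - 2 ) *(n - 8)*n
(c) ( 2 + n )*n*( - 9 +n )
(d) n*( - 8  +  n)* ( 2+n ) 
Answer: d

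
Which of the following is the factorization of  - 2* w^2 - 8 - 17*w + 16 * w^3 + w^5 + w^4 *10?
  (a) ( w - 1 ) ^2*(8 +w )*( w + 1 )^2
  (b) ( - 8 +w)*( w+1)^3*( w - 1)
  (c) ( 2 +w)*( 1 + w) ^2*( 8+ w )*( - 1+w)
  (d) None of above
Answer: d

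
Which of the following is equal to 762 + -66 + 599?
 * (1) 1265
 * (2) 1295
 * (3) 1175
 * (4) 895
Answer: 2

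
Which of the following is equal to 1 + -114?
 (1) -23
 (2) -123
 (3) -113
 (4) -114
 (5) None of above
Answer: 3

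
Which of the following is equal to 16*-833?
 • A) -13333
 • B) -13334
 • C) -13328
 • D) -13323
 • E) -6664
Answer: C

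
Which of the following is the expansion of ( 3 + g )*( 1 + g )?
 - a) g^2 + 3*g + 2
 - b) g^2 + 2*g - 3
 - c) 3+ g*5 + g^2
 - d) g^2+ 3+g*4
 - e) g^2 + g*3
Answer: d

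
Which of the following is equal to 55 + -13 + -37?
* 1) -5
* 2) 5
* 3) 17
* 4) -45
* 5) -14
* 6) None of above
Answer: 2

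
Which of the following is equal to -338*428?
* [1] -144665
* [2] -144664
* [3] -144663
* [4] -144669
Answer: 2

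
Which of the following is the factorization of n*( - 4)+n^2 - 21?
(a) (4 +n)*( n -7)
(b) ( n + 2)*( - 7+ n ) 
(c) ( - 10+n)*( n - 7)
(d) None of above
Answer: d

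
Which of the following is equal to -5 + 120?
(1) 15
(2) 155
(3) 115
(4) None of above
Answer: 3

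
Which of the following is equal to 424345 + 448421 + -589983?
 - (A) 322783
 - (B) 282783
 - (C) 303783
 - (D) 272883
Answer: B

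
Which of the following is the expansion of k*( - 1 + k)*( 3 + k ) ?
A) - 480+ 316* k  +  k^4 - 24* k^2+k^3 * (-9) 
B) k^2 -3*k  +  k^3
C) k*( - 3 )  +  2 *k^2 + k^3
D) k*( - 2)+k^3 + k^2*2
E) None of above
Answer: C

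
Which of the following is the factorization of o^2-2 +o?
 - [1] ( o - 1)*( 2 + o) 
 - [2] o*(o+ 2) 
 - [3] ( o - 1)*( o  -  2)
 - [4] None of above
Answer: 1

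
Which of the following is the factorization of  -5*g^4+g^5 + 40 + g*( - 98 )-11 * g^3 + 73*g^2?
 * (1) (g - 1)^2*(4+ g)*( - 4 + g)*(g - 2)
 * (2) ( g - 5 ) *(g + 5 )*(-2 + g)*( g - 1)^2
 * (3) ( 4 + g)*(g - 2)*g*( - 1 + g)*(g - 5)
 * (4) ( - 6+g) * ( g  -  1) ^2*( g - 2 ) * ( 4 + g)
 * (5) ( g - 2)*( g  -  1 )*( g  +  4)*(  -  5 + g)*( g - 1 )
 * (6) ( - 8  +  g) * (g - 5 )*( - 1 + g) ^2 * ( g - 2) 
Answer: 5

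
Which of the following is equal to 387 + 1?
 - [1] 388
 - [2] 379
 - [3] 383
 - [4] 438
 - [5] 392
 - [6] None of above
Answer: 1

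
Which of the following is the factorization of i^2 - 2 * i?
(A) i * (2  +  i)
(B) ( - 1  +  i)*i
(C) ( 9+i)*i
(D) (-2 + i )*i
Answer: D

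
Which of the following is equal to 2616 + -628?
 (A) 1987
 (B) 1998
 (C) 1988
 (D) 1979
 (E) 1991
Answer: C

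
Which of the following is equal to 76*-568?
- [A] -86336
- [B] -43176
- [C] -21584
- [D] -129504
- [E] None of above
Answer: E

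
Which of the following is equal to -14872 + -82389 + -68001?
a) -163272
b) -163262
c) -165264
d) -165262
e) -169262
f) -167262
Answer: d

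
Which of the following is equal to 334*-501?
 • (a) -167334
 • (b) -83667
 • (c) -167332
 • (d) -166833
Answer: a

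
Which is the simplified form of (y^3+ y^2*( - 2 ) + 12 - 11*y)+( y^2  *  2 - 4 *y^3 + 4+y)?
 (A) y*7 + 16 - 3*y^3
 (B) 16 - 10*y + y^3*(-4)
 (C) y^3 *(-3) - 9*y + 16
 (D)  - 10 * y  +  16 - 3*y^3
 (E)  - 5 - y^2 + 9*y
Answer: D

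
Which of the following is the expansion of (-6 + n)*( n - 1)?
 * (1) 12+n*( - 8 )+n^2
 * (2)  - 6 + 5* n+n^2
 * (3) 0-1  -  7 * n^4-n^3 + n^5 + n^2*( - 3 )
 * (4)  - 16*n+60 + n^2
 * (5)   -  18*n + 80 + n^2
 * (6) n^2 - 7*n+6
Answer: 6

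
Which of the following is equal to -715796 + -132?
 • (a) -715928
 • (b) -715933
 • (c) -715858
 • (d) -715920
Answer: a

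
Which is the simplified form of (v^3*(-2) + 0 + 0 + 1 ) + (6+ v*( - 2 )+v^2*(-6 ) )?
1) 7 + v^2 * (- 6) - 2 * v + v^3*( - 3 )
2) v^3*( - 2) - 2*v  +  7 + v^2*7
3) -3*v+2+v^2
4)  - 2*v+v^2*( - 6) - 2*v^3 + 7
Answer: 4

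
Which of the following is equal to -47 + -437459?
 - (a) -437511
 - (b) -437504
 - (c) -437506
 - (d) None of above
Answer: c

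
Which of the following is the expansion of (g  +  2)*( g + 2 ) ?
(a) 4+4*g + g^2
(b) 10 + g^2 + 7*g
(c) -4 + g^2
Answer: a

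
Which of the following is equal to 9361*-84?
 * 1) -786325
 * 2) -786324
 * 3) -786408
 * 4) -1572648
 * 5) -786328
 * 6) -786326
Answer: 2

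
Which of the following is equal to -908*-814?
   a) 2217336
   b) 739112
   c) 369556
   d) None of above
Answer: b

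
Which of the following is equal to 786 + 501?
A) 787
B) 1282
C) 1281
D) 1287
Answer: D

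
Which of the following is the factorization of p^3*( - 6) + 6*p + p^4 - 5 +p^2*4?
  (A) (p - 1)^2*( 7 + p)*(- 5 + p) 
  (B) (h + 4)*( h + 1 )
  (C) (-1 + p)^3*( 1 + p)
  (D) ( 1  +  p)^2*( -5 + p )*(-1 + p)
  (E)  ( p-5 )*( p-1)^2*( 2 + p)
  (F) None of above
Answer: F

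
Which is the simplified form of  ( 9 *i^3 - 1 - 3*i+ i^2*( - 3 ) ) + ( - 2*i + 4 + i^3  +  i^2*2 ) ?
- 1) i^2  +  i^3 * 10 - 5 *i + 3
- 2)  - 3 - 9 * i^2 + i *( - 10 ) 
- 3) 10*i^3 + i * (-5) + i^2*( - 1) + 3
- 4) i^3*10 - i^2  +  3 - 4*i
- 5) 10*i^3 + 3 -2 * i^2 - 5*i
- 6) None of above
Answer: 3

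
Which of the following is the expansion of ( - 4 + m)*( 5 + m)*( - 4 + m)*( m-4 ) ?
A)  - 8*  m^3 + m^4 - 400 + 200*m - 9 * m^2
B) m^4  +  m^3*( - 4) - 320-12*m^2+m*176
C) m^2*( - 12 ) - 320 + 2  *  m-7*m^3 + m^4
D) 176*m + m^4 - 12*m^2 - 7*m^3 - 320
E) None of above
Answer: D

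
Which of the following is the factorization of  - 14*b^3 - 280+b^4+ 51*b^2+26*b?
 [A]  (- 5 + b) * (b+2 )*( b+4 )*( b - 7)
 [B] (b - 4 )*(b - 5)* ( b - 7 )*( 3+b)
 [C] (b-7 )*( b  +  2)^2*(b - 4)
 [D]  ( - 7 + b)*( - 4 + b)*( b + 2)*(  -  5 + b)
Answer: D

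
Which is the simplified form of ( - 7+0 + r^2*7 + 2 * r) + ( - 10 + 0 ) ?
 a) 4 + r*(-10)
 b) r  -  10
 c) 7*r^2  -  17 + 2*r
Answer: c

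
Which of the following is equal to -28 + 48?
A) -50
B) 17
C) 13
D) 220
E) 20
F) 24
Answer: E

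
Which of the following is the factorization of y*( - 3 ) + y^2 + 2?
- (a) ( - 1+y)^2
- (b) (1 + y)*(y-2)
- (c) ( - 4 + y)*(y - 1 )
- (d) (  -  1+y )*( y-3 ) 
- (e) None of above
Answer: e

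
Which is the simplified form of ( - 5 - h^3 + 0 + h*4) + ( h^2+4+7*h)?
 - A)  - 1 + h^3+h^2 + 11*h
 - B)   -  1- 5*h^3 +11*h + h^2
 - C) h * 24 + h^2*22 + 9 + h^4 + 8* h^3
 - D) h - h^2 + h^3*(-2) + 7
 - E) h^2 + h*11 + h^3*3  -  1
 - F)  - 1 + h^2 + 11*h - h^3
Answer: F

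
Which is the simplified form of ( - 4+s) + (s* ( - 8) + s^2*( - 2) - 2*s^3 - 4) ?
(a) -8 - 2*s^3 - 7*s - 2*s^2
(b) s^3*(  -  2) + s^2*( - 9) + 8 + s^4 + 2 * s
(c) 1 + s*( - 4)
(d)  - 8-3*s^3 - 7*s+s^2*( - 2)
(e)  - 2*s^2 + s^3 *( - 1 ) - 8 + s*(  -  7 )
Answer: a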